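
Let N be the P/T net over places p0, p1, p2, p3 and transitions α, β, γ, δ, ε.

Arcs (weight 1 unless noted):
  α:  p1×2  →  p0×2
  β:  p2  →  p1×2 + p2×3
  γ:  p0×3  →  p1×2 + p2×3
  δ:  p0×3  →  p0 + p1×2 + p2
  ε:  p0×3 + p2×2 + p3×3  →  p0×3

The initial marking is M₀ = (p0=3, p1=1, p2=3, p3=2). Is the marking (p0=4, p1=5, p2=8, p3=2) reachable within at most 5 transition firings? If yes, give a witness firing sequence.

NO — not reachable within 5 firings

depth 0: 1 marking
depth 1: 4 markings reached so far
depth 2: 10 markings reached so far
depth 3: 18 markings reached so far
depth 4: 31 markings reached so far
depth 5: 47 markings reached so far
target is not among the 47 markings reachable within 5 steps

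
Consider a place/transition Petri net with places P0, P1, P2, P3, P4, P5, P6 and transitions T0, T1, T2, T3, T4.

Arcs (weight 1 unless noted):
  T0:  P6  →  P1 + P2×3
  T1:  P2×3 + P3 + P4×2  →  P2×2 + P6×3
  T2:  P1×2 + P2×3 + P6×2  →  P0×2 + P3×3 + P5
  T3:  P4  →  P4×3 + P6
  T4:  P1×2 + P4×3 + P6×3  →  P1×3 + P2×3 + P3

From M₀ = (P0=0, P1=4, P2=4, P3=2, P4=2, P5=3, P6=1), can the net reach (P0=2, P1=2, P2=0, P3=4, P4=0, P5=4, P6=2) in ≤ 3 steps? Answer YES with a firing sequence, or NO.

YES — reachable via ⟨T1, T2⟩ (2 firings)

step 1: fire T1:  (P0=0, P1=4, P2=4, P3=2, P4=2, P5=3, P6=1) → (P0=0, P1=4, P2=3, P3=1, P4=0, P5=3, P6=4)
step 2: fire T2:  (P0=0, P1=4, P2=3, P3=1, P4=0, P5=3, P6=4) → (P0=2, P1=2, P2=0, P3=4, P4=0, P5=4, P6=2)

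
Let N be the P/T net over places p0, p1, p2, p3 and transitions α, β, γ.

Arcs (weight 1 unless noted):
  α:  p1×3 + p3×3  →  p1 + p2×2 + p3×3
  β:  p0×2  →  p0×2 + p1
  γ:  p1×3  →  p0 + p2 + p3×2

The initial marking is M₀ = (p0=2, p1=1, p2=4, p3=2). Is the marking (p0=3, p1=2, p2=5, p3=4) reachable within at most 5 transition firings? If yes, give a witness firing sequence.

step 1: fire β:  (p0=2, p1=1, p2=4, p3=2) → (p0=2, p1=2, p2=4, p3=2)
step 2: fire β:  (p0=2, p1=2, p2=4, p3=2) → (p0=2, p1=3, p2=4, p3=2)
step 3: fire β:  (p0=2, p1=3, p2=4, p3=2) → (p0=2, p1=4, p2=4, p3=2)
step 4: fire β:  (p0=2, p1=4, p2=4, p3=2) → (p0=2, p1=5, p2=4, p3=2)
step 5: fire γ:  (p0=2, p1=5, p2=4, p3=2) → (p0=3, p1=2, p2=5, p3=4)

YES — reachable via ⟨β, β, β, β, γ⟩ (5 firings)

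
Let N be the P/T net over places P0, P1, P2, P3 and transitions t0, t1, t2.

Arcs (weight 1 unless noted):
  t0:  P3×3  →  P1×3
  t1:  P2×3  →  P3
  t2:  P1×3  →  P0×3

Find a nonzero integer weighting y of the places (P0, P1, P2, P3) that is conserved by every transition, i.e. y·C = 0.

Incidence matrix C (rows=places, cols=transitions):
       t0   t1   t2
   P0   0    0    3
   P1   3    0   -3
   P2   0   -3    0
   P3  -3    1    0

Candidate y = [3, 3, 1, 3]; check y·C column-wise:
  col t0: 3·0 + 3·3 + 1·0 + 3·-3 = 0
  col t1: 3·0 + 3·0 + 1·-3 + 3·1 = 0
  col t2: 3·3 + 3·-3 + 1·0 + 3·0 = 0

y = (P0:3, P1:3, P2:1, P3:3)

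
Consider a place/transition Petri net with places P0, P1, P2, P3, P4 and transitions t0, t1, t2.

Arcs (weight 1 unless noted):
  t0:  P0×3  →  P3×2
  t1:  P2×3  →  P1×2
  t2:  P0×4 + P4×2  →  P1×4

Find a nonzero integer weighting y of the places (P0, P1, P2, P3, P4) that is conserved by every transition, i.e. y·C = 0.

Incidence matrix C (rows=places, cols=transitions):
       t0   t1   t2
   P0  -3    0   -4
   P1   0    2    4
   P2   0   -3    0
   P3   2    0    0
   P4   0    0   -2

Candidate y = [6, 6, 4, 9, 0]; check y·C column-wise:
  col t0: 6·-3 + 6·0 + 4·0 + 9·2 = 0
  col t1: 6·0 + 6·2 + 4·-3 + 9·0 = 0
  col t2: 6·-4 + 6·4 + 4·0 + 9·0 + 0·-2 = 0

y = (P0:6, P1:6, P2:4, P3:9, P4:0)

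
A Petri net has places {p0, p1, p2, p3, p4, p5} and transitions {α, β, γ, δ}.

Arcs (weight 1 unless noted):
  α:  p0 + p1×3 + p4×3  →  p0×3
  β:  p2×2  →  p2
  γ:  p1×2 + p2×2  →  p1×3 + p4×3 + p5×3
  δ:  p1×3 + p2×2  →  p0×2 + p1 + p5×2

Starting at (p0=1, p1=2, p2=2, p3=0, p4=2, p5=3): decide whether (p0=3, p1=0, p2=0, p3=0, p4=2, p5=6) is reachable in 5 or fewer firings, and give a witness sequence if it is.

step 1: fire γ:  (p0=1, p1=2, p2=2, p3=0, p4=2, p5=3) → (p0=1, p1=3, p2=0, p3=0, p4=5, p5=6)
step 2: fire α:  (p0=1, p1=3, p2=0, p3=0, p4=5, p5=6) → (p0=3, p1=0, p2=0, p3=0, p4=2, p5=6)

YES — reachable via ⟨γ, α⟩ (2 firings)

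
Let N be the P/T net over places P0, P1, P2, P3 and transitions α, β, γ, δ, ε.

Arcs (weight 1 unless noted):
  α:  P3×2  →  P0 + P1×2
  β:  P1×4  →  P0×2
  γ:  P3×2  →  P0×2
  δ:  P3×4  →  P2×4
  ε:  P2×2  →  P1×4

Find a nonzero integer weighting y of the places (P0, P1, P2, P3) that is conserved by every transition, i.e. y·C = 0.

Incidence matrix C (rows=places, cols=transitions):
        α    β    γ    δ    ε
   P0   1    2    2    0    0
   P1   2   -4    0    0    4
   P2   0    0    0    4   -2
   P3  -2    0   -2   -4    0

Candidate y = [2, 1, 2, 2]; check y·C column-wise:
  col α: 2·1 + 1·2 + 2·0 + 2·-2 = 0
  col β: 2·2 + 1·-4 + 2·0 + 2·0 = 0
  col γ: 2·2 + 1·0 + 2·0 + 2·-2 = 0
  col δ: 2·0 + 1·0 + 2·4 + 2·-4 = 0
  col ε: 2·0 + 1·4 + 2·-2 + 2·0 = 0

y = (P0:2, P1:1, P2:2, P3:2)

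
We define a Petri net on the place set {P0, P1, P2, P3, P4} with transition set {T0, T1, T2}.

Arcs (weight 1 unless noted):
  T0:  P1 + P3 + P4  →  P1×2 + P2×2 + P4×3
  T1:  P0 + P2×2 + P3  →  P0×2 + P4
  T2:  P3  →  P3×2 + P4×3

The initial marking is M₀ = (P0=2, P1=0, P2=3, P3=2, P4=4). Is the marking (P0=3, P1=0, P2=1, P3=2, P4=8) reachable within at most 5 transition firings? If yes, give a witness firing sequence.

step 1: fire T1:  (P0=2, P1=0, P2=3, P3=2, P4=4) → (P0=3, P1=0, P2=1, P3=1, P4=5)
step 2: fire T2:  (P0=3, P1=0, P2=1, P3=1, P4=5) → (P0=3, P1=0, P2=1, P3=2, P4=8)

YES — reachable via ⟨T1, T2⟩ (2 firings)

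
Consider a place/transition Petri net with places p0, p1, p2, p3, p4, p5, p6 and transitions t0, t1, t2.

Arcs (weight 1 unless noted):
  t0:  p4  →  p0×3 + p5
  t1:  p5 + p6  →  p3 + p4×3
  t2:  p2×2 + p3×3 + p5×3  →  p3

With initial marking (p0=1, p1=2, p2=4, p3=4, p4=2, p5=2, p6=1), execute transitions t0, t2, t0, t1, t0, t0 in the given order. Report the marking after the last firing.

step 1: fire t0:  (p0=1, p1=2, p2=4, p3=4, p4=2, p5=2, p6=1) → (p0=4, p1=2, p2=4, p3=4, p4=1, p5=3, p6=1)
step 2: fire t2:  (p0=4, p1=2, p2=4, p3=4, p4=1, p5=3, p6=1) → (p0=4, p1=2, p2=2, p3=2, p4=1, p5=0, p6=1)
step 3: fire t0:  (p0=4, p1=2, p2=2, p3=2, p4=1, p5=0, p6=1) → (p0=7, p1=2, p2=2, p3=2, p4=0, p5=1, p6=1)
step 4: fire t1:  (p0=7, p1=2, p2=2, p3=2, p4=0, p5=1, p6=1) → (p0=7, p1=2, p2=2, p3=3, p4=3, p5=0, p6=0)
step 5: fire t0:  (p0=7, p1=2, p2=2, p3=3, p4=3, p5=0, p6=0) → (p0=10, p1=2, p2=2, p3=3, p4=2, p5=1, p6=0)
step 6: fire t0:  (p0=10, p1=2, p2=2, p3=3, p4=2, p5=1, p6=0) → (p0=13, p1=2, p2=2, p3=3, p4=1, p5=2, p6=0)

(p0=13, p1=2, p2=2, p3=3, p4=1, p5=2, p6=0)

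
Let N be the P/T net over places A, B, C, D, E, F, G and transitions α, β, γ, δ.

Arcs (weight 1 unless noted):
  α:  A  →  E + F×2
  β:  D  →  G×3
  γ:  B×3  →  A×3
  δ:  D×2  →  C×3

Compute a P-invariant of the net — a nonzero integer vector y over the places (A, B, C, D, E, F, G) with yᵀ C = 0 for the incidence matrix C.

Incidence matrix C (rows=places, cols=transitions):
        α    β    γ    δ
    A  -1    0    3    0
    B   0    0   -3    0
    C   0    0    0    3
    D   0   -1    0   -2
    E   1    0    0    0
    F   2    0    0    0
    G   0    3    0    0

Candidate y = [1, 1, 0, 0, 1, 0, 0]; check y·C column-wise:
  col α: 1·-1 + 1·0 + 1·1 + 0·2 = 0
  col β: 1·0 + 1·0 + 0·-1 + 1·0 + 0·3 = 0
  col γ: 1·3 + 1·-3 + 1·0 = 0
  col δ: 1·0 + 1·0 + 0·3 + 0·-2 + 1·0 = 0

y = (A:1, B:1, C:0, D:0, E:1, F:0, G:0)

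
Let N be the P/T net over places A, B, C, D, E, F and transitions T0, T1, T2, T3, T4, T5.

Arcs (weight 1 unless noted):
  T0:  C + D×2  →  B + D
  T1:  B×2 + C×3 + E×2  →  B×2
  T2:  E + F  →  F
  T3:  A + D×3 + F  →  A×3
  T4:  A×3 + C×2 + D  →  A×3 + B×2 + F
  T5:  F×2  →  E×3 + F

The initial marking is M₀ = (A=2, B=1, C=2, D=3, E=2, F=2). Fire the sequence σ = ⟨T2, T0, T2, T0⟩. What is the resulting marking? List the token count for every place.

(A=2, B=3, C=0, D=1, E=0, F=2)

step 1: fire T2:  (A=2, B=1, C=2, D=3, E=2, F=2) → (A=2, B=1, C=2, D=3, E=1, F=2)
step 2: fire T0:  (A=2, B=1, C=2, D=3, E=1, F=2) → (A=2, B=2, C=1, D=2, E=1, F=2)
step 3: fire T2:  (A=2, B=2, C=1, D=2, E=1, F=2) → (A=2, B=2, C=1, D=2, E=0, F=2)
step 4: fire T0:  (A=2, B=2, C=1, D=2, E=0, F=2) → (A=2, B=3, C=0, D=1, E=0, F=2)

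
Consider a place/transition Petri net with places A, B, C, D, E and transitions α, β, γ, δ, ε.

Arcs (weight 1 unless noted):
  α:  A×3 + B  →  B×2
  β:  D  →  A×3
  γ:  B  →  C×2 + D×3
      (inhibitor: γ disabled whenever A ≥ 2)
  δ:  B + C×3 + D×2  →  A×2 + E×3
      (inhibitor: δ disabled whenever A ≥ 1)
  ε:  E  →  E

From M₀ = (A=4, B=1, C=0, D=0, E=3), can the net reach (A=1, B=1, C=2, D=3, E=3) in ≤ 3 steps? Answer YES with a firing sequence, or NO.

YES — reachable via ⟨α, γ⟩ (2 firings)

step 1: fire α:  (A=4, B=1, C=0, D=0, E=3) → (A=1, B=2, C=0, D=0, E=3)
step 2: fire γ:  (A=1, B=2, C=0, D=0, E=3) → (A=1, B=1, C=2, D=3, E=3)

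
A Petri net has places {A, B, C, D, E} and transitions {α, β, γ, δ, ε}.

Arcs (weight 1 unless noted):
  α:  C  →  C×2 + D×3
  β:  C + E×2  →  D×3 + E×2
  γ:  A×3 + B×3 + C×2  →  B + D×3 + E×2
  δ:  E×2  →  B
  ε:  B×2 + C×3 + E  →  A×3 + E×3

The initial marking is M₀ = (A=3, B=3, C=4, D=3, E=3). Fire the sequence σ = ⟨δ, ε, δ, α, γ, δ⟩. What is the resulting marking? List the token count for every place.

step 1: fire δ:  (A=3, B=3, C=4, D=3, E=3) → (A=3, B=4, C=4, D=3, E=1)
step 2: fire ε:  (A=3, B=4, C=4, D=3, E=1) → (A=6, B=2, C=1, D=3, E=3)
step 3: fire δ:  (A=6, B=2, C=1, D=3, E=3) → (A=6, B=3, C=1, D=3, E=1)
step 4: fire α:  (A=6, B=3, C=1, D=3, E=1) → (A=6, B=3, C=2, D=6, E=1)
step 5: fire γ:  (A=6, B=3, C=2, D=6, E=1) → (A=3, B=1, C=0, D=9, E=3)
step 6: fire δ:  (A=3, B=1, C=0, D=9, E=3) → (A=3, B=2, C=0, D=9, E=1)

(A=3, B=2, C=0, D=9, E=1)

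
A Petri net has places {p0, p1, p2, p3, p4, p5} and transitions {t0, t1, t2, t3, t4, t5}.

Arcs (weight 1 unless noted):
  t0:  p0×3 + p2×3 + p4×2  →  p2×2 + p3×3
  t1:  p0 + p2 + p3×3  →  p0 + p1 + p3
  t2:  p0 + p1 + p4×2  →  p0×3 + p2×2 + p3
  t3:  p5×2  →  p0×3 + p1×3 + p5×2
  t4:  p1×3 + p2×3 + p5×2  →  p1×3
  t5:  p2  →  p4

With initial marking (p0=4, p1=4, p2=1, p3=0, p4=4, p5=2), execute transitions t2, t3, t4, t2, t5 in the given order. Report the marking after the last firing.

(p0=11, p1=5, p2=1, p3=2, p4=1, p5=0)

step 1: fire t2:  (p0=4, p1=4, p2=1, p3=0, p4=4, p5=2) → (p0=6, p1=3, p2=3, p3=1, p4=2, p5=2)
step 2: fire t3:  (p0=6, p1=3, p2=3, p3=1, p4=2, p5=2) → (p0=9, p1=6, p2=3, p3=1, p4=2, p5=2)
step 3: fire t4:  (p0=9, p1=6, p2=3, p3=1, p4=2, p5=2) → (p0=9, p1=6, p2=0, p3=1, p4=2, p5=0)
step 4: fire t2:  (p0=9, p1=6, p2=0, p3=1, p4=2, p5=0) → (p0=11, p1=5, p2=2, p3=2, p4=0, p5=0)
step 5: fire t5:  (p0=11, p1=5, p2=2, p3=2, p4=0, p5=0) → (p0=11, p1=5, p2=1, p3=2, p4=1, p5=0)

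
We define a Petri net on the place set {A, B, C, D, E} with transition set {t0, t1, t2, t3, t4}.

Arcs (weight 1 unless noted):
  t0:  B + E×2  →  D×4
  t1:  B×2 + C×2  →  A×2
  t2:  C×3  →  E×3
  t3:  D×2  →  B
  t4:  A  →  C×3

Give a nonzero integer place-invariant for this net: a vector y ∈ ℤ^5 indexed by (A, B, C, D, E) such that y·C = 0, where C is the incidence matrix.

y = (A:3, B:2, C:1, D:1, E:1)

Incidence matrix C (rows=places, cols=transitions):
       t0   t1   t2   t3   t4
    A   0    2    0    0   -1
    B  -1   -2    0    1    0
    C   0   -2   -3    0    3
    D   4    0    0   -2    0
    E  -2    0    3    0    0

Candidate y = [3, 2, 1, 1, 1]; check y·C column-wise:
  col t0: 3·0 + 2·-1 + 1·0 + 1·4 + 1·-2 = 0
  col t1: 3·2 + 2·-2 + 1·-2 + 1·0 + 1·0 = 0
  col t2: 3·0 + 2·0 + 1·-3 + 1·0 + 1·3 = 0
  col t3: 3·0 + 2·1 + 1·0 + 1·-2 + 1·0 = 0
  col t4: 3·-1 + 2·0 + 1·3 + 1·0 + 1·0 = 0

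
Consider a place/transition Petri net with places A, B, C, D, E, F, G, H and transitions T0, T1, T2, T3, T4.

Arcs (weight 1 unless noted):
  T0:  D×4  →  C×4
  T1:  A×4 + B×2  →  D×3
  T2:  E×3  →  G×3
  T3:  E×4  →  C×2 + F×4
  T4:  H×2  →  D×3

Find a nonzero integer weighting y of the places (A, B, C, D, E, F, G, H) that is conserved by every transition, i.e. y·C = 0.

Incidence matrix C (rows=places, cols=transitions):
       T0   T1   T2   T3   T4
    A   0   -4    0    0    0
    B   0   -2    0    0    0
    C   4    0    0    2    0
    D  -4    3    0    0    3
    E   0    0   -3   -4    0
    F   0    0    0    4    0
    G   0    0    3    0    0
    H   0    0    0    0   -2

Candidate y = [1, -2, 0, 0, 0, 0, 0, 0]; check y·C column-wise:
  col T0: 1·0 + -2·0 + 0·4 + 0·-4 = 0
  col T1: 1·-4 + -2·-2 + 0·3 = 0
  col T2: 1·0 + -2·0 + 0·-3 + 0·3 = 0
  col T3: 1·0 + -2·0 + 0·2 + 0·-4 + 0·4 = 0
  col T4: 1·0 + -2·0 + 0·3 + 0·-2 = 0

y = (A:1, B:-2, C:0, D:0, E:0, F:0, G:0, H:0)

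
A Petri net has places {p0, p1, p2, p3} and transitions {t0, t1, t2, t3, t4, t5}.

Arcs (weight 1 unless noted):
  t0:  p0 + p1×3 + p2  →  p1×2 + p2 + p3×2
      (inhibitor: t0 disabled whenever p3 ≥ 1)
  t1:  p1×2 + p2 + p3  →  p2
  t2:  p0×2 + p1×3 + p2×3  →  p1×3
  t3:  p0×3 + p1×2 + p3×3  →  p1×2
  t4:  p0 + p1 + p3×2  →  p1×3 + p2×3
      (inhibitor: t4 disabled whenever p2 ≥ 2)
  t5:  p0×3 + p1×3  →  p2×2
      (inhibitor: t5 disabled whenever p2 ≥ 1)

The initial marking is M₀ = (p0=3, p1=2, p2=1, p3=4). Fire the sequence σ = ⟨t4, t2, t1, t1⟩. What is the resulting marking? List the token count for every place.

(p0=0, p1=0, p2=1, p3=0)

step 1: fire t4:  (p0=3, p1=2, p2=1, p3=4) → (p0=2, p1=4, p2=4, p3=2)
step 2: fire t2:  (p0=2, p1=4, p2=4, p3=2) → (p0=0, p1=4, p2=1, p3=2)
step 3: fire t1:  (p0=0, p1=4, p2=1, p3=2) → (p0=0, p1=2, p2=1, p3=1)
step 4: fire t1:  (p0=0, p1=2, p2=1, p3=1) → (p0=0, p1=0, p2=1, p3=0)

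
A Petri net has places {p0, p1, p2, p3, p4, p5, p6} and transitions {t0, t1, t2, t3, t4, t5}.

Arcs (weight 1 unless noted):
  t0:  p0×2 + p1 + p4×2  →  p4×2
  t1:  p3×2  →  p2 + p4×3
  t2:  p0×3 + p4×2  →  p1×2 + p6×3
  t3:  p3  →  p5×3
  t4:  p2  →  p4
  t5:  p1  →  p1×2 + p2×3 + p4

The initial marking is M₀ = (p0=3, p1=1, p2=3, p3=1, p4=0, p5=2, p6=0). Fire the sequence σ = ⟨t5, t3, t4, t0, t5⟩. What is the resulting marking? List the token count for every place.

step 1: fire t5:  (p0=3, p1=1, p2=3, p3=1, p4=0, p5=2, p6=0) → (p0=3, p1=2, p2=6, p3=1, p4=1, p5=2, p6=0)
step 2: fire t3:  (p0=3, p1=2, p2=6, p3=1, p4=1, p5=2, p6=0) → (p0=3, p1=2, p2=6, p3=0, p4=1, p5=5, p6=0)
step 3: fire t4:  (p0=3, p1=2, p2=6, p3=0, p4=1, p5=5, p6=0) → (p0=3, p1=2, p2=5, p3=0, p4=2, p5=5, p6=0)
step 4: fire t0:  (p0=3, p1=2, p2=5, p3=0, p4=2, p5=5, p6=0) → (p0=1, p1=1, p2=5, p3=0, p4=2, p5=5, p6=0)
step 5: fire t5:  (p0=1, p1=1, p2=5, p3=0, p4=2, p5=5, p6=0) → (p0=1, p1=2, p2=8, p3=0, p4=3, p5=5, p6=0)

(p0=1, p1=2, p2=8, p3=0, p4=3, p5=5, p6=0)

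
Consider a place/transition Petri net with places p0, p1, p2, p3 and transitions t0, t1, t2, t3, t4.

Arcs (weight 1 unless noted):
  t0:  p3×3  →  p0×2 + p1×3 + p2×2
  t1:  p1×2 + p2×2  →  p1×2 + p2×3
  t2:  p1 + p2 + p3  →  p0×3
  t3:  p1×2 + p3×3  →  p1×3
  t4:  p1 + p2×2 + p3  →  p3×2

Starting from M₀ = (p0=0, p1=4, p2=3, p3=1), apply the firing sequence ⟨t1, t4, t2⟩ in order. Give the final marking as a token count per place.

step 1: fire t1:  (p0=0, p1=4, p2=3, p3=1) → (p0=0, p1=4, p2=4, p3=1)
step 2: fire t4:  (p0=0, p1=4, p2=4, p3=1) → (p0=0, p1=3, p2=2, p3=2)
step 3: fire t2:  (p0=0, p1=3, p2=2, p3=2) → (p0=3, p1=2, p2=1, p3=1)

(p0=3, p1=2, p2=1, p3=1)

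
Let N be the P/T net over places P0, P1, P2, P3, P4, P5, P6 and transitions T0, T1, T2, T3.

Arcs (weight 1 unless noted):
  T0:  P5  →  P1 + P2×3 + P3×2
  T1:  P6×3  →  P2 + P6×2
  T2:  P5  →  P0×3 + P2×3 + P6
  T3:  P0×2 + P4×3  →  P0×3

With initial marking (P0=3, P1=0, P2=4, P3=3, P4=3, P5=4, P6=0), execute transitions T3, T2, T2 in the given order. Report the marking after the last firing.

(P0=10, P1=0, P2=10, P3=3, P4=0, P5=2, P6=2)

step 1: fire T3:  (P0=3, P1=0, P2=4, P3=3, P4=3, P5=4, P6=0) → (P0=4, P1=0, P2=4, P3=3, P4=0, P5=4, P6=0)
step 2: fire T2:  (P0=4, P1=0, P2=4, P3=3, P4=0, P5=4, P6=0) → (P0=7, P1=0, P2=7, P3=3, P4=0, P5=3, P6=1)
step 3: fire T2:  (P0=7, P1=0, P2=7, P3=3, P4=0, P5=3, P6=1) → (P0=10, P1=0, P2=10, P3=3, P4=0, P5=2, P6=2)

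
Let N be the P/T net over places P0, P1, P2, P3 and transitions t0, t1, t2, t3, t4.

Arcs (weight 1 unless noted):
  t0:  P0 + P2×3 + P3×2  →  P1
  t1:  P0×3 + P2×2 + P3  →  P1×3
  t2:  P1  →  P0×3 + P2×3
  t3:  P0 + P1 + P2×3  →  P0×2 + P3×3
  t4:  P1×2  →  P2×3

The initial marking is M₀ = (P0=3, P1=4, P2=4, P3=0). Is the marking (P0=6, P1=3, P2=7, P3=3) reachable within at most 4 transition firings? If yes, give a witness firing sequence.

depth 0: 1 marking
depth 1: 4 markings reached so far
depth 2: 9 markings reached so far
depth 3: 19 markings reached so far
depth 4: 29 markings reached so far
target is not among the 29 markings reachable within 4 steps

NO — not reachable within 4 firings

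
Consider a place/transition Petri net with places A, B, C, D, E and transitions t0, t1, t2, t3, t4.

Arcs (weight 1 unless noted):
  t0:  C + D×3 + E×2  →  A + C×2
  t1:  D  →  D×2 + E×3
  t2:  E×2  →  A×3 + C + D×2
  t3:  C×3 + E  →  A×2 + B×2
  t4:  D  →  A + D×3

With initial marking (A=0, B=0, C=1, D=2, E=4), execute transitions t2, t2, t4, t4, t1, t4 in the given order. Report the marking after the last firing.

step 1: fire t2:  (A=0, B=0, C=1, D=2, E=4) → (A=3, B=0, C=2, D=4, E=2)
step 2: fire t2:  (A=3, B=0, C=2, D=4, E=2) → (A=6, B=0, C=3, D=6, E=0)
step 3: fire t4:  (A=6, B=0, C=3, D=6, E=0) → (A=7, B=0, C=3, D=8, E=0)
step 4: fire t4:  (A=7, B=0, C=3, D=8, E=0) → (A=8, B=0, C=3, D=10, E=0)
step 5: fire t1:  (A=8, B=0, C=3, D=10, E=0) → (A=8, B=0, C=3, D=11, E=3)
step 6: fire t4:  (A=8, B=0, C=3, D=11, E=3) → (A=9, B=0, C=3, D=13, E=3)

(A=9, B=0, C=3, D=13, E=3)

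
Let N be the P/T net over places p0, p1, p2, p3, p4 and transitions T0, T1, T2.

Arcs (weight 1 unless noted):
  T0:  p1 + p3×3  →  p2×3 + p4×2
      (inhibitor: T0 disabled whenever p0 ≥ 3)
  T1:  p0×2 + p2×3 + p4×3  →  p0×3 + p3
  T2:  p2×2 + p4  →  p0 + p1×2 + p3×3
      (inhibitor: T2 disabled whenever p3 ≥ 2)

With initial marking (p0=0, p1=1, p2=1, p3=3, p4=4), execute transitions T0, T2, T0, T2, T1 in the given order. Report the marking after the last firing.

step 1: fire T0:  (p0=0, p1=1, p2=1, p3=3, p4=4) → (p0=0, p1=0, p2=4, p3=0, p4=6)
step 2: fire T2:  (p0=0, p1=0, p2=4, p3=0, p4=6) → (p0=1, p1=2, p2=2, p3=3, p4=5)
step 3: fire T0:  (p0=1, p1=2, p2=2, p3=3, p4=5) → (p0=1, p1=1, p2=5, p3=0, p4=7)
step 4: fire T2:  (p0=1, p1=1, p2=5, p3=0, p4=7) → (p0=2, p1=3, p2=3, p3=3, p4=6)
step 5: fire T1:  (p0=2, p1=3, p2=3, p3=3, p4=6) → (p0=3, p1=3, p2=0, p3=4, p4=3)

(p0=3, p1=3, p2=0, p3=4, p4=3)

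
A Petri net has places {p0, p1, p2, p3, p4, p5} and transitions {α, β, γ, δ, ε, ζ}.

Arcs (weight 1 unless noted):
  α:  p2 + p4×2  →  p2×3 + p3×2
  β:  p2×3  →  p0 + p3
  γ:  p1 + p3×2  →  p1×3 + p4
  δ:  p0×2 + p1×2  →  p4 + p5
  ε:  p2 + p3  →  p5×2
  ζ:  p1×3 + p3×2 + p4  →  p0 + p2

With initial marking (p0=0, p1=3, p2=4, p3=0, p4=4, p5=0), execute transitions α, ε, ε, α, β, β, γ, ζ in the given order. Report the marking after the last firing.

(p0=3, p1=2, p2=1, p3=0, p4=0, p5=4)

step 1: fire α:  (p0=0, p1=3, p2=4, p3=0, p4=4, p5=0) → (p0=0, p1=3, p2=6, p3=2, p4=2, p5=0)
step 2: fire ε:  (p0=0, p1=3, p2=6, p3=2, p4=2, p5=0) → (p0=0, p1=3, p2=5, p3=1, p4=2, p5=2)
step 3: fire ε:  (p0=0, p1=3, p2=5, p3=1, p4=2, p5=2) → (p0=0, p1=3, p2=4, p3=0, p4=2, p5=4)
step 4: fire α:  (p0=0, p1=3, p2=4, p3=0, p4=2, p5=4) → (p0=0, p1=3, p2=6, p3=2, p4=0, p5=4)
step 5: fire β:  (p0=0, p1=3, p2=6, p3=2, p4=0, p5=4) → (p0=1, p1=3, p2=3, p3=3, p4=0, p5=4)
step 6: fire β:  (p0=1, p1=3, p2=3, p3=3, p4=0, p5=4) → (p0=2, p1=3, p2=0, p3=4, p4=0, p5=4)
step 7: fire γ:  (p0=2, p1=3, p2=0, p3=4, p4=0, p5=4) → (p0=2, p1=5, p2=0, p3=2, p4=1, p5=4)
step 8: fire ζ:  (p0=2, p1=5, p2=0, p3=2, p4=1, p5=4) → (p0=3, p1=2, p2=1, p3=0, p4=0, p5=4)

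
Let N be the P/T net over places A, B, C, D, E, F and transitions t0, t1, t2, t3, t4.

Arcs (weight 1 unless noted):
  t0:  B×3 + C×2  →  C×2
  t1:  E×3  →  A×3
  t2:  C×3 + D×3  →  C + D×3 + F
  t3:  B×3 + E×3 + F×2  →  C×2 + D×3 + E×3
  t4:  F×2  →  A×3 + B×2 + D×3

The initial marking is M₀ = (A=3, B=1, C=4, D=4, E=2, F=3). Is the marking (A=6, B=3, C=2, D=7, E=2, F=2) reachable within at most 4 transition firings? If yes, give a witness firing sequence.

YES — reachable via ⟨t2, t4⟩ (2 firings)

step 1: fire t2:  (A=3, B=1, C=4, D=4, E=2, F=3) → (A=3, B=1, C=2, D=4, E=2, F=4)
step 2: fire t4:  (A=3, B=1, C=2, D=4, E=2, F=4) → (A=6, B=3, C=2, D=7, E=2, F=2)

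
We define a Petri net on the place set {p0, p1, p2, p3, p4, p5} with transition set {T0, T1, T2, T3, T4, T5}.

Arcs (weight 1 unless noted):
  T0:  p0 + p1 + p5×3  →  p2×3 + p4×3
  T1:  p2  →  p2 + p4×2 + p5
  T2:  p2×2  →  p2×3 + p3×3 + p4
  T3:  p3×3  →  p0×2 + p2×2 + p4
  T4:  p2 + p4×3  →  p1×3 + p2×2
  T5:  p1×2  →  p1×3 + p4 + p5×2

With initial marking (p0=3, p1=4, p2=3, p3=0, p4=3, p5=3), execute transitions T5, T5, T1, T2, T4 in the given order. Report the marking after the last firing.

(p0=3, p1=9, p2=5, p3=3, p4=5, p5=8)

step 1: fire T5:  (p0=3, p1=4, p2=3, p3=0, p4=3, p5=3) → (p0=3, p1=5, p2=3, p3=0, p4=4, p5=5)
step 2: fire T5:  (p0=3, p1=5, p2=3, p3=0, p4=4, p5=5) → (p0=3, p1=6, p2=3, p3=0, p4=5, p5=7)
step 3: fire T1:  (p0=3, p1=6, p2=3, p3=0, p4=5, p5=7) → (p0=3, p1=6, p2=3, p3=0, p4=7, p5=8)
step 4: fire T2:  (p0=3, p1=6, p2=3, p3=0, p4=7, p5=8) → (p0=3, p1=6, p2=4, p3=3, p4=8, p5=8)
step 5: fire T4:  (p0=3, p1=6, p2=4, p3=3, p4=8, p5=8) → (p0=3, p1=9, p2=5, p3=3, p4=5, p5=8)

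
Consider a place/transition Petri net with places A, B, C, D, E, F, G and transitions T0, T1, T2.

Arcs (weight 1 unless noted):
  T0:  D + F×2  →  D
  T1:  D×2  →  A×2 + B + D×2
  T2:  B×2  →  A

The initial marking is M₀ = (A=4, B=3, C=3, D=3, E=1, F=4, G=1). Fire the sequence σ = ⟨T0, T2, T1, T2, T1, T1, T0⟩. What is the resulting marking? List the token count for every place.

(A=12, B=2, C=3, D=3, E=1, F=0, G=1)

step 1: fire T0:  (A=4, B=3, C=3, D=3, E=1, F=4, G=1) → (A=4, B=3, C=3, D=3, E=1, F=2, G=1)
step 2: fire T2:  (A=4, B=3, C=3, D=3, E=1, F=2, G=1) → (A=5, B=1, C=3, D=3, E=1, F=2, G=1)
step 3: fire T1:  (A=5, B=1, C=3, D=3, E=1, F=2, G=1) → (A=7, B=2, C=3, D=3, E=1, F=2, G=1)
step 4: fire T2:  (A=7, B=2, C=3, D=3, E=1, F=2, G=1) → (A=8, B=0, C=3, D=3, E=1, F=2, G=1)
step 5: fire T1:  (A=8, B=0, C=3, D=3, E=1, F=2, G=1) → (A=10, B=1, C=3, D=3, E=1, F=2, G=1)
step 6: fire T1:  (A=10, B=1, C=3, D=3, E=1, F=2, G=1) → (A=12, B=2, C=3, D=3, E=1, F=2, G=1)
step 7: fire T0:  (A=12, B=2, C=3, D=3, E=1, F=2, G=1) → (A=12, B=2, C=3, D=3, E=1, F=0, G=1)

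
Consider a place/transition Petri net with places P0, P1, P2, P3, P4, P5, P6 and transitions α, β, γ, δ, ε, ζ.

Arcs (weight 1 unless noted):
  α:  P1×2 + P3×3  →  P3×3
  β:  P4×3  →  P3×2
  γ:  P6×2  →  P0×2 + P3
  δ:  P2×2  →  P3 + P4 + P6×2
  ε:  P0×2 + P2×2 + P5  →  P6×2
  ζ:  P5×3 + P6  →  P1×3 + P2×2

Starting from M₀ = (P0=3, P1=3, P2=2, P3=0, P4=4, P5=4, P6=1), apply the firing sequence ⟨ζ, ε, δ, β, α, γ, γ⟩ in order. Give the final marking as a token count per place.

step 1: fire ζ:  (P0=3, P1=3, P2=2, P3=0, P4=4, P5=4, P6=1) → (P0=3, P1=6, P2=4, P3=0, P4=4, P5=1, P6=0)
step 2: fire ε:  (P0=3, P1=6, P2=4, P3=0, P4=4, P5=1, P6=0) → (P0=1, P1=6, P2=2, P3=0, P4=4, P5=0, P6=2)
step 3: fire δ:  (P0=1, P1=6, P2=2, P3=0, P4=4, P5=0, P6=2) → (P0=1, P1=6, P2=0, P3=1, P4=5, P5=0, P6=4)
step 4: fire β:  (P0=1, P1=6, P2=0, P3=1, P4=5, P5=0, P6=4) → (P0=1, P1=6, P2=0, P3=3, P4=2, P5=0, P6=4)
step 5: fire α:  (P0=1, P1=6, P2=0, P3=3, P4=2, P5=0, P6=4) → (P0=1, P1=4, P2=0, P3=3, P4=2, P5=0, P6=4)
step 6: fire γ:  (P0=1, P1=4, P2=0, P3=3, P4=2, P5=0, P6=4) → (P0=3, P1=4, P2=0, P3=4, P4=2, P5=0, P6=2)
step 7: fire γ:  (P0=3, P1=4, P2=0, P3=4, P4=2, P5=0, P6=2) → (P0=5, P1=4, P2=0, P3=5, P4=2, P5=0, P6=0)

(P0=5, P1=4, P2=0, P3=5, P4=2, P5=0, P6=0)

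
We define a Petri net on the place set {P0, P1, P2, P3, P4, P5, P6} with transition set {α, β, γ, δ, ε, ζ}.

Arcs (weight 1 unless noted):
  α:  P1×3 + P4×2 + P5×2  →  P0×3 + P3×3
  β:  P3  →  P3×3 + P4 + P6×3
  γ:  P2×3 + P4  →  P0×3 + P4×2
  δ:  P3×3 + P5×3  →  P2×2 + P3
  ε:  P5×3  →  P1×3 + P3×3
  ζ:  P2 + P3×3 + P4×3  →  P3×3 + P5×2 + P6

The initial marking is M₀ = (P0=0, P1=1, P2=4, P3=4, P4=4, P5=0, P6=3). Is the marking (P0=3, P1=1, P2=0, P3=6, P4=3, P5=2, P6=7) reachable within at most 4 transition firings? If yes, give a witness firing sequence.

step 1: fire β:  (P0=0, P1=1, P2=4, P3=4, P4=4, P5=0, P6=3) → (P0=0, P1=1, P2=4, P3=6, P4=5, P5=0, P6=6)
step 2: fire γ:  (P0=0, P1=1, P2=4, P3=6, P4=5, P5=0, P6=6) → (P0=3, P1=1, P2=1, P3=6, P4=6, P5=0, P6=6)
step 3: fire ζ:  (P0=3, P1=1, P2=1, P3=6, P4=6, P5=0, P6=6) → (P0=3, P1=1, P2=0, P3=6, P4=3, P5=2, P6=7)

YES — reachable via ⟨β, γ, ζ⟩ (3 firings)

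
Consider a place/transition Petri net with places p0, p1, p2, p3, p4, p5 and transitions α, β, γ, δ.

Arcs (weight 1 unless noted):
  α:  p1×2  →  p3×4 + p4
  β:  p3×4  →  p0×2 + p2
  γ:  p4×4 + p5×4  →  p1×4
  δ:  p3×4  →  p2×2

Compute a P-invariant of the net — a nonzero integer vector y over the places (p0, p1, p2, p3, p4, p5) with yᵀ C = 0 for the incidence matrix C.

Incidence matrix C (rows=places, cols=transitions):
        α    β    γ    δ
   p0   0    2    0    0
   p1  -2    0    4    0
   p2   0    1    0    2
   p3   4   -4    0   -4
   p4   1    0   -4    0
   p5   0    0   -4    0

Candidate y = [1, 4, 2, 1, 4, 0]; check y·C column-wise:
  col α: 1·0 + 4·-2 + 2·0 + 1·4 + 4·1 = 0
  col β: 1·2 + 4·0 + 2·1 + 1·-4 + 4·0 = 0
  col γ: 1·0 + 4·4 + 2·0 + 1·0 + 4·-4 + 0·-4 = 0
  col δ: 1·0 + 4·0 + 2·2 + 1·-4 + 4·0 = 0

y = (p0:1, p1:4, p2:2, p3:1, p4:4, p5:0)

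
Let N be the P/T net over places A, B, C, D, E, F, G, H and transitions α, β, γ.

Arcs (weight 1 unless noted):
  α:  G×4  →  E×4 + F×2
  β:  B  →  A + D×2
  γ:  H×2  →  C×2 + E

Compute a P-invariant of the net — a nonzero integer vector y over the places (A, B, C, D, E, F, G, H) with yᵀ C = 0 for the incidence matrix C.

Incidence matrix C (rows=places, cols=transitions):
        α    β    γ
    A   0    1    0
    B   0   -1    0
    C   0    0    2
    D   0    2    0
    E   4    0    1
    F   2    0    0
    G  -4    0    0
    H   0    0   -2

Candidate y = [1, 1, 0, 0, 0, 0, 0, 0]; check y·C column-wise:
  col α: 1·0 + 1·0 + 0·4 + 0·2 + 0·-4 = 0
  col β: 1·1 + 1·-1 + 0·2 = 0
  col γ: 1·0 + 1·0 + 0·2 + 0·1 + 0·-2 = 0

y = (A:1, B:1, C:0, D:0, E:0, F:0, G:0, H:0)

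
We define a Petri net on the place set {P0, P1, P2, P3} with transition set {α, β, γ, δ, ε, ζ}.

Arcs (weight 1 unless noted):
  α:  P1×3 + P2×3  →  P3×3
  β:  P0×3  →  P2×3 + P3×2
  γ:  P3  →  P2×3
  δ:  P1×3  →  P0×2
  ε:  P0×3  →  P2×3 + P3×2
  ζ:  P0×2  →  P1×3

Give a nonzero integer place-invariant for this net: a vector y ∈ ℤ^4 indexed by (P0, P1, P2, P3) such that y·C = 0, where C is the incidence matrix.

Incidence matrix C (rows=places, cols=transitions):
        α    β    γ    δ    ε    ζ
   P0   0   -3    0    2   -3   -2
   P1  -3    0    0   -3    0    3
   P2  -3    3    3    0    3    0
   P3   3    2   -1    0    2    0

Candidate y = [3, 2, 1, 3]; check y·C column-wise:
  col α: 3·0 + 2·-3 + 1·-3 + 3·3 = 0
  col β: 3·-3 + 2·0 + 1·3 + 3·2 = 0
  col γ: 3·0 + 2·0 + 1·3 + 3·-1 = 0
  col δ: 3·2 + 2·-3 + 1·0 + 3·0 = 0
  col ε: 3·-3 + 2·0 + 1·3 + 3·2 = 0
  col ζ: 3·-2 + 2·3 + 1·0 + 3·0 = 0

y = (P0:3, P1:2, P2:1, P3:3)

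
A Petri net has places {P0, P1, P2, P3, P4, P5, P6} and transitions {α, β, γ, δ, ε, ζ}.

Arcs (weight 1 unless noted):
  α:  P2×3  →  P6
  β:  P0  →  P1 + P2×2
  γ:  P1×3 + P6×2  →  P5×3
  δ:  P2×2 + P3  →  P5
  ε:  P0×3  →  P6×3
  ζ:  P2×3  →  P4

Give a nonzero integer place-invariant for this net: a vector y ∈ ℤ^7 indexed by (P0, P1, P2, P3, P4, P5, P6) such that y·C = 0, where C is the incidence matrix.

y = (P0:3, P1:1, P2:1, P3:1, P4:3, P5:3, P6:3)

Incidence matrix C (rows=places, cols=transitions):
        α    β    γ    δ    ε    ζ
   P0   0   -1    0    0   -3    0
   P1   0    1   -3    0    0    0
   P2  -3    2    0   -2    0   -3
   P3   0    0    0   -1    0    0
   P4   0    0    0    0    0    1
   P5   0    0    3    1    0    0
   P6   1    0   -2    0    3    0

Candidate y = [3, 1, 1, 1, 3, 3, 3]; check y·C column-wise:
  col α: 3·0 + 1·0 + 1·-3 + 1·0 + 3·0 + 3·0 + 3·1 = 0
  col β: 3·-1 + 1·1 + 1·2 + 1·0 + 3·0 + 3·0 + 3·0 = 0
  col γ: 3·0 + 1·-3 + 1·0 + 1·0 + 3·0 + 3·3 + 3·-2 = 0
  col δ: 3·0 + 1·0 + 1·-2 + 1·-1 + 3·0 + 3·1 + 3·0 = 0
  col ε: 3·-3 + 1·0 + 1·0 + 1·0 + 3·0 + 3·0 + 3·3 = 0
  col ζ: 3·0 + 1·0 + 1·-3 + 1·0 + 3·1 + 3·0 + 3·0 = 0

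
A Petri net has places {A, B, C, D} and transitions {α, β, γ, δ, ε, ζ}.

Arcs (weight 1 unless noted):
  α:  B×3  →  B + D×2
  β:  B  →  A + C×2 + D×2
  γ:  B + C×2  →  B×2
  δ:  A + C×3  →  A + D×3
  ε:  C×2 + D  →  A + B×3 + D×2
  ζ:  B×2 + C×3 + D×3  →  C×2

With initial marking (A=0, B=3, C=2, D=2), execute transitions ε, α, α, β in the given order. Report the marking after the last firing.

step 1: fire ε:  (A=0, B=3, C=2, D=2) → (A=1, B=6, C=0, D=3)
step 2: fire α:  (A=1, B=6, C=0, D=3) → (A=1, B=4, C=0, D=5)
step 3: fire α:  (A=1, B=4, C=0, D=5) → (A=1, B=2, C=0, D=7)
step 4: fire β:  (A=1, B=2, C=0, D=7) → (A=2, B=1, C=2, D=9)

(A=2, B=1, C=2, D=9)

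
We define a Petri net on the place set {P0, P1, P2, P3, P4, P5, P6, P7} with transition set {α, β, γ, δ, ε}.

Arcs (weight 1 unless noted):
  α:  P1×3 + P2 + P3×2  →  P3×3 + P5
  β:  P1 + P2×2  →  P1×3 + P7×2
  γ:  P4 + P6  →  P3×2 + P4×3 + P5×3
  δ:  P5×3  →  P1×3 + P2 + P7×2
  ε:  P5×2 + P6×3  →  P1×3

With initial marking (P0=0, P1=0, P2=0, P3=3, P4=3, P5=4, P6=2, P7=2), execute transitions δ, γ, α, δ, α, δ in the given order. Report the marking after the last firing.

step 1: fire δ:  (P0=0, P1=0, P2=0, P3=3, P4=3, P5=4, P6=2, P7=2) → (P0=0, P1=3, P2=1, P3=3, P4=3, P5=1, P6=2, P7=4)
step 2: fire γ:  (P0=0, P1=3, P2=1, P3=3, P4=3, P5=1, P6=2, P7=4) → (P0=0, P1=3, P2=1, P3=5, P4=5, P5=4, P6=1, P7=4)
step 3: fire α:  (P0=0, P1=3, P2=1, P3=5, P4=5, P5=4, P6=1, P7=4) → (P0=0, P1=0, P2=0, P3=6, P4=5, P5=5, P6=1, P7=4)
step 4: fire δ:  (P0=0, P1=0, P2=0, P3=6, P4=5, P5=5, P6=1, P7=4) → (P0=0, P1=3, P2=1, P3=6, P4=5, P5=2, P6=1, P7=6)
step 5: fire α:  (P0=0, P1=3, P2=1, P3=6, P4=5, P5=2, P6=1, P7=6) → (P0=0, P1=0, P2=0, P3=7, P4=5, P5=3, P6=1, P7=6)
step 6: fire δ:  (P0=0, P1=0, P2=0, P3=7, P4=5, P5=3, P6=1, P7=6) → (P0=0, P1=3, P2=1, P3=7, P4=5, P5=0, P6=1, P7=8)

(P0=0, P1=3, P2=1, P3=7, P4=5, P5=0, P6=1, P7=8)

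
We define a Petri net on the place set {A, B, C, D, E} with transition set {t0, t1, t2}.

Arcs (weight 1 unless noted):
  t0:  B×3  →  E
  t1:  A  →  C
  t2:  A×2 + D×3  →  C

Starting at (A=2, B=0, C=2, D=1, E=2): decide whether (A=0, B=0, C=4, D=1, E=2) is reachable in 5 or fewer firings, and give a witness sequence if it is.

YES — reachable via ⟨t1, t1⟩ (2 firings)

step 1: fire t1:  (A=2, B=0, C=2, D=1, E=2) → (A=1, B=0, C=3, D=1, E=2)
step 2: fire t1:  (A=1, B=0, C=3, D=1, E=2) → (A=0, B=0, C=4, D=1, E=2)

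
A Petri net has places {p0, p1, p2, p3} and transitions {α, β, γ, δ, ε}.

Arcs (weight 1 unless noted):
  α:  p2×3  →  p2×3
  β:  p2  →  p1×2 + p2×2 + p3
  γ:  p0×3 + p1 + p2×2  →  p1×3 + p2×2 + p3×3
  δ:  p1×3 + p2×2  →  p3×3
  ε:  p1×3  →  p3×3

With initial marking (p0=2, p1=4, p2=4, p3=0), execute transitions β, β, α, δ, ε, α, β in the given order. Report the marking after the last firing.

(p0=2, p1=4, p2=5, p3=9)

step 1: fire β:  (p0=2, p1=4, p2=4, p3=0) → (p0=2, p1=6, p2=5, p3=1)
step 2: fire β:  (p0=2, p1=6, p2=5, p3=1) → (p0=2, p1=8, p2=6, p3=2)
step 3: fire α:  (p0=2, p1=8, p2=6, p3=2) → (p0=2, p1=8, p2=6, p3=2)
step 4: fire δ:  (p0=2, p1=8, p2=6, p3=2) → (p0=2, p1=5, p2=4, p3=5)
step 5: fire ε:  (p0=2, p1=5, p2=4, p3=5) → (p0=2, p1=2, p2=4, p3=8)
step 6: fire α:  (p0=2, p1=2, p2=4, p3=8) → (p0=2, p1=2, p2=4, p3=8)
step 7: fire β:  (p0=2, p1=2, p2=4, p3=8) → (p0=2, p1=4, p2=5, p3=9)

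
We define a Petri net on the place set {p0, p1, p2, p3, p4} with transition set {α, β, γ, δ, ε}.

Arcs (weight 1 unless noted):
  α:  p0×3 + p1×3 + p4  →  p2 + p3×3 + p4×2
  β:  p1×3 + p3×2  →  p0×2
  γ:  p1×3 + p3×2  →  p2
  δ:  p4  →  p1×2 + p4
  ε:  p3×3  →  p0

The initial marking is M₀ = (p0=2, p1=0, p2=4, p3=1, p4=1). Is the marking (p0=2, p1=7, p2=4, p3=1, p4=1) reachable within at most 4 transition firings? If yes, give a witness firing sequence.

depth 0: 1 marking
depth 1: 2 markings reached so far
depth 2: 3 markings reached so far
depth 3: 4 markings reached so far
depth 4: 5 markings reached so far
target is not among the 5 markings reachable within 4 steps

NO — not reachable within 4 firings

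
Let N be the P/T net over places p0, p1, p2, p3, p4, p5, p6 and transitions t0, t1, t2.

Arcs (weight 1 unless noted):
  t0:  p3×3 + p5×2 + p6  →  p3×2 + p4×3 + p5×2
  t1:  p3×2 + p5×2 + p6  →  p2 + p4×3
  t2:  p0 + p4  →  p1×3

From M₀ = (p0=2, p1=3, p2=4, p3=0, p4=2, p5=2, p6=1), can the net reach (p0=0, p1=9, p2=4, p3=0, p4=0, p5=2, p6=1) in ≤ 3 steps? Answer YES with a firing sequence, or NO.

YES — reachable via ⟨t2, t2⟩ (2 firings)

step 1: fire t2:  (p0=2, p1=3, p2=4, p3=0, p4=2, p5=2, p6=1) → (p0=1, p1=6, p2=4, p3=0, p4=1, p5=2, p6=1)
step 2: fire t2:  (p0=1, p1=6, p2=4, p3=0, p4=1, p5=2, p6=1) → (p0=0, p1=9, p2=4, p3=0, p4=0, p5=2, p6=1)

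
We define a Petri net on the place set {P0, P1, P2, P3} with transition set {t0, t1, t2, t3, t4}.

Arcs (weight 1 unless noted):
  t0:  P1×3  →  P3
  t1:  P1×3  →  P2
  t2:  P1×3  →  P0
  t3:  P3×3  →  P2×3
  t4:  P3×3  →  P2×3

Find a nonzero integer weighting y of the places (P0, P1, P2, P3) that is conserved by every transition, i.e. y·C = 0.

Incidence matrix C (rows=places, cols=transitions):
       t0   t1   t2   t3   t4
   P0   0    0    1    0    0
   P1  -3   -3   -3    0    0
   P2   0    1    0    3    3
   P3   1    0    0   -3   -3

Candidate y = [3, 1, 3, 3]; check y·C column-wise:
  col t0: 3·0 + 1·-3 + 3·0 + 3·1 = 0
  col t1: 3·0 + 1·-3 + 3·1 + 3·0 = 0
  col t2: 3·1 + 1·-3 + 3·0 + 3·0 = 0
  col t3: 3·0 + 1·0 + 3·3 + 3·-3 = 0
  col t4: 3·0 + 1·0 + 3·3 + 3·-3 = 0

y = (P0:3, P1:1, P2:3, P3:3)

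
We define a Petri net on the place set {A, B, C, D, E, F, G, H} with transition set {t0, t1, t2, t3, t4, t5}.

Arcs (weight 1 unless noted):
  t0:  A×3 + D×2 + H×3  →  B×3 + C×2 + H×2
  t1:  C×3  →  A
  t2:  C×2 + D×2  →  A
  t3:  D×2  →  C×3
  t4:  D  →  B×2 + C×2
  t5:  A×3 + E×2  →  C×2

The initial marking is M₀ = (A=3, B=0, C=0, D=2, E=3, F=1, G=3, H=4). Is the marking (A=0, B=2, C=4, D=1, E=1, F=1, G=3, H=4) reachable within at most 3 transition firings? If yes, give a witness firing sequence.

YES — reachable via ⟨t4, t5⟩ (2 firings)

step 1: fire t4:  (A=3, B=0, C=0, D=2, E=3, F=1, G=3, H=4) → (A=3, B=2, C=2, D=1, E=3, F=1, G=3, H=4)
step 2: fire t5:  (A=3, B=2, C=2, D=1, E=3, F=1, G=3, H=4) → (A=0, B=2, C=4, D=1, E=1, F=1, G=3, H=4)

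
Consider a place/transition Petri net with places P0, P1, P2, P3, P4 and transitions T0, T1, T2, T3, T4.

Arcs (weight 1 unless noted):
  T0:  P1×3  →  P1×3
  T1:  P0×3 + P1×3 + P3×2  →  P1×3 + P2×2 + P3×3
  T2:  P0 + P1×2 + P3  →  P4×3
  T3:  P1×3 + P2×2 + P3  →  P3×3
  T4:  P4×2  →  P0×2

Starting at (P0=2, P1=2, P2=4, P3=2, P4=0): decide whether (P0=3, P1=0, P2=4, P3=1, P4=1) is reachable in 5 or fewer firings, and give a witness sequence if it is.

step 1: fire T2:  (P0=2, P1=2, P2=4, P3=2, P4=0) → (P0=1, P1=0, P2=4, P3=1, P4=3)
step 2: fire T4:  (P0=1, P1=0, P2=4, P3=1, P4=3) → (P0=3, P1=0, P2=4, P3=1, P4=1)

YES — reachable via ⟨T2, T4⟩ (2 firings)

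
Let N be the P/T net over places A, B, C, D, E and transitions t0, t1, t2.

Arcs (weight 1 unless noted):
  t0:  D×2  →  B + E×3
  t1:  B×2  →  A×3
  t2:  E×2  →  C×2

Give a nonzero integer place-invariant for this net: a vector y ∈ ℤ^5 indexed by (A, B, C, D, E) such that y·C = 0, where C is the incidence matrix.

y = (A:4, B:6, C:0, D:3, E:0)

Incidence matrix C (rows=places, cols=transitions):
       t0   t1   t2
    A   0    3    0
    B   1   -2    0
    C   0    0    2
    D  -2    0    0
    E   3    0   -2

Candidate y = [4, 6, 0, 3, 0]; check y·C column-wise:
  col t0: 4·0 + 6·1 + 3·-2 + 0·3 = 0
  col t1: 4·3 + 6·-2 + 3·0 = 0
  col t2: 4·0 + 6·0 + 0·2 + 3·0 + 0·-2 = 0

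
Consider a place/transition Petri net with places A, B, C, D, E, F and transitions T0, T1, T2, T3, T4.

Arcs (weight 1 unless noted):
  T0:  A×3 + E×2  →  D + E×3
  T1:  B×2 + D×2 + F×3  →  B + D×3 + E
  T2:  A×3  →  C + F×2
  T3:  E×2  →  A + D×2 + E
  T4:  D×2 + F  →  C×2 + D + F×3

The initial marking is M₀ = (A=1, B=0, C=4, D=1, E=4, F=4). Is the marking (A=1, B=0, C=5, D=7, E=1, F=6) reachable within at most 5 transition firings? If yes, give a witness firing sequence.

step 1: fire T3:  (A=1, B=0, C=4, D=1, E=4, F=4) → (A=2, B=0, C=4, D=3, E=3, F=4)
step 2: fire T3:  (A=2, B=0, C=4, D=3, E=3, F=4) → (A=3, B=0, C=4, D=5, E=2, F=4)
step 3: fire T2:  (A=3, B=0, C=4, D=5, E=2, F=4) → (A=0, B=0, C=5, D=5, E=2, F=6)
step 4: fire T3:  (A=0, B=0, C=5, D=5, E=2, F=6) → (A=1, B=0, C=5, D=7, E=1, F=6)

YES — reachable via ⟨T3, T3, T2, T3⟩ (4 firings)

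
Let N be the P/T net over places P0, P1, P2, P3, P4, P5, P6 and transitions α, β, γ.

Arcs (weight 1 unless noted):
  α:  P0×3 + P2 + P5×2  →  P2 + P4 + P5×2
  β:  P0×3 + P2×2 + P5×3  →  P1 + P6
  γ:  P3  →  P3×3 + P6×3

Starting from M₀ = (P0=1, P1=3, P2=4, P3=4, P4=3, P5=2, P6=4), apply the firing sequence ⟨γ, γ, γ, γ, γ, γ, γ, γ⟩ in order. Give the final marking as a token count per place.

step 1: fire γ:  (P0=1, P1=3, P2=4, P3=4, P4=3, P5=2, P6=4) → (P0=1, P1=3, P2=4, P3=6, P4=3, P5=2, P6=7)
step 2: fire γ:  (P0=1, P1=3, P2=4, P3=6, P4=3, P5=2, P6=7) → (P0=1, P1=3, P2=4, P3=8, P4=3, P5=2, P6=10)
step 3: fire γ:  (P0=1, P1=3, P2=4, P3=8, P4=3, P5=2, P6=10) → (P0=1, P1=3, P2=4, P3=10, P4=3, P5=2, P6=13)
step 4: fire γ:  (P0=1, P1=3, P2=4, P3=10, P4=3, P5=2, P6=13) → (P0=1, P1=3, P2=4, P3=12, P4=3, P5=2, P6=16)
step 5: fire γ:  (P0=1, P1=3, P2=4, P3=12, P4=3, P5=2, P6=16) → (P0=1, P1=3, P2=4, P3=14, P4=3, P5=2, P6=19)
step 6: fire γ:  (P0=1, P1=3, P2=4, P3=14, P4=3, P5=2, P6=19) → (P0=1, P1=3, P2=4, P3=16, P4=3, P5=2, P6=22)
step 7: fire γ:  (P0=1, P1=3, P2=4, P3=16, P4=3, P5=2, P6=22) → (P0=1, P1=3, P2=4, P3=18, P4=3, P5=2, P6=25)
step 8: fire γ:  (P0=1, P1=3, P2=4, P3=18, P4=3, P5=2, P6=25) → (P0=1, P1=3, P2=4, P3=20, P4=3, P5=2, P6=28)

(P0=1, P1=3, P2=4, P3=20, P4=3, P5=2, P6=28)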